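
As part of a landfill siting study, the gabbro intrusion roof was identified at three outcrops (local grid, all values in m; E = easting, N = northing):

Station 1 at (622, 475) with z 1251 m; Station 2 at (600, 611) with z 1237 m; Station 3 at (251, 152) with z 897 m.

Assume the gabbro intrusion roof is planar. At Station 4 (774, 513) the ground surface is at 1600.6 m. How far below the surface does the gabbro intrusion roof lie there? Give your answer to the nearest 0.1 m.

Two edge vectors: Station 1→Station 2 = (-22, 136, -14), Station 1→Station 3 = (-371, -323, -354).
Normal n = (Station 1→Station 2) × (Station 1→Station 3) = (-52666, -2594, 57562).
So ∂z/∂E = −n_x/n_z = 0.91494 and ∂z/∂N = −n_y/n_z = 0.04506.
Intercept c from Station 1: 1251 − 569.10 − 21.41 = 660.50.
At (774, 513): z_contact = 708.17 + 23.12 + 660.50 = 1391.78 m.
Depth below ground = 1600.6 − 1391.78 = 208.8 m.

208.8 m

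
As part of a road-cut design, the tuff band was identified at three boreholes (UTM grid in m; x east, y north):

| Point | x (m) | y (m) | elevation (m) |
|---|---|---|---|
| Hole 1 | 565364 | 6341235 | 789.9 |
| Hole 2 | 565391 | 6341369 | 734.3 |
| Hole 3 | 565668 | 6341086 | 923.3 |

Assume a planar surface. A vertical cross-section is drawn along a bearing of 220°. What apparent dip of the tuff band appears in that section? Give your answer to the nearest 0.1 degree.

Two edge vectors: Hole 1→Hole 2 = (27, 134, -55.6), Hole 1→Hole 3 = (304, -149, 133.4).
Normal n = (Hole 1→Hole 2) × (Hole 1→Hole 3) = (9591.2, -20504.2, -44759).
So ∂z/∂x = −n_x/n_z = 0.21429 and ∂z/∂y = −n_y/n_z = −0.45810.
Unit vector along 220° is (sin 220°, cos 220°) = (-0.6428, -0.7660).
Slope in that direction = a·(-0.6428) + b·(-0.7660) = 0.21319.
Apparent dip = arctan|0.21319| = 12.0° (true dip is 26.8°, so apparent ≤ true as expected).

12.0°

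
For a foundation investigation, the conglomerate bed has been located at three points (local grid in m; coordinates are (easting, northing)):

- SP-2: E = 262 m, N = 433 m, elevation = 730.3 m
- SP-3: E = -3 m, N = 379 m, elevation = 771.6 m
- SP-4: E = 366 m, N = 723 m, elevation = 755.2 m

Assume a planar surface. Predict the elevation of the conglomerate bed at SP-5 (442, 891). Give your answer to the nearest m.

Two edge vectors: SP-2→SP-3 = (-265, -54, 41.3), SP-2→SP-4 = (104, 290, 24.9).
Normal n = (SP-2→SP-3) × (SP-2→SP-4) = (-13321.6, 10893.7, -71234).
So ∂z/∂E = −n_x/n_z = −0.18701 and ∂z/∂N = −n_y/n_z = 0.15293.
Intercept c from SP-2: 730.3 + 49.00 − 66.22 = 713.08.
At (442, 891): z = −82.7 + 136.3 + 713.08 = 766.7 m.

767 m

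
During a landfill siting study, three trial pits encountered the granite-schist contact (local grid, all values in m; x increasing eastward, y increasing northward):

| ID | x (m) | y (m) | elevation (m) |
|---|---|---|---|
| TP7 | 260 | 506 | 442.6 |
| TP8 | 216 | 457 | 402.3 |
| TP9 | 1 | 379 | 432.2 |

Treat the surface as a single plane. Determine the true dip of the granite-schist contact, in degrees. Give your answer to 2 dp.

57.13°

Let the plane be z = a·x + b·y + c.
TP8−TP7: −44a − 49b = −40.3;  TP9−TP7: −259a − 127b = −10.4.
Solving gives a = −0.64881, b = 1.40505.
Gradient magnitude |∇z| = √(a² + b²) = √(0.42095 + 1.97418) = 1.54762.
True dip = arctan(1.54762) = 57.13°, dipping toward SSE (azimuth ≈ 155°).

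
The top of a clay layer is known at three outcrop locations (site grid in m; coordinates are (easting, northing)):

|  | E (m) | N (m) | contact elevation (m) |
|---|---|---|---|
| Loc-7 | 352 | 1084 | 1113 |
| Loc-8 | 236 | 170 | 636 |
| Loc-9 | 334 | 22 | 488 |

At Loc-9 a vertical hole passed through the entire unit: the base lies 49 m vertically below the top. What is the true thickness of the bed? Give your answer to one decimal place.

37.3 m

Two edge vectors: Loc-7→Loc-8 = (-116, -914, -477), Loc-7→Loc-9 = (-18, -1062, -625).
Normal n = (Loc-7→Loc-8) × (Loc-7→Loc-9) = (64676, -63914, 106740).
So ∂z/∂E = −n_x/n_z = −0.60592 and ∂z/∂N = −n_y/n_z = 0.59878.
|∇z| = √(a²+b²) = 0.85187, so dip δ = arctan(0.85187) = 40.43°.
True thickness = vertical thickness × cos δ = 49 × cos 40.43° = 37.3 m.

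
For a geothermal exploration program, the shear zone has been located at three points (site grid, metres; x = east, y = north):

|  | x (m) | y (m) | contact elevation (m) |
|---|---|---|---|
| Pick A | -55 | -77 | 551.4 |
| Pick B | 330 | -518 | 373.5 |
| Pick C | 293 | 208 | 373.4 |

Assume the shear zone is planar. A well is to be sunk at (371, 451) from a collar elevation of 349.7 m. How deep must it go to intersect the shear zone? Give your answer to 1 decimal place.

20.7 m

Two edge vectors: Pick A→Pick B = (385, -441, -177.9), Pick A→Pick C = (348, 285, -178).
Normal n = (Pick A→Pick B) × (Pick A→Pick C) = (129199.5, 6620.8, 263193).
So ∂z/∂x = −n_x/n_z = −0.49089 and ∂z/∂y = −n_y/n_z = −0.02516.
Intercept c from Pick A: 551.4 − 27.00 − 1.94 = 522.46.
At (371, 451): z_contact = −182.12 − 11.35 + 522.46 = 329.00 m.
Depth below ground = 349.7 − 329.00 = 20.7 m.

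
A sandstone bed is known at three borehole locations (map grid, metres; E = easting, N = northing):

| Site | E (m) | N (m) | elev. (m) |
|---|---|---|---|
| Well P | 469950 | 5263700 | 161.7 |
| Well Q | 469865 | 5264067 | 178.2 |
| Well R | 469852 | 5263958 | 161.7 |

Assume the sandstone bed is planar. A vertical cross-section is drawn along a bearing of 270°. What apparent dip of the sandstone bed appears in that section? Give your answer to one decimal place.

16.9°

Two edge vectors: Well P→Well Q = (-85, 367, 16.5), Well P→Well R = (-98, 258, 0).
Normal n = (Well P→Well Q) × (Well P→Well R) = (-4257, -1617, 14036).
So ∂z/∂E = −n_x/n_z = 0.30329 and ∂z/∂N = −n_y/n_z = 0.11520.
Unit vector along 270° is (sin 270°, cos 270°) = (-1.0000, -0.0000).
Slope in that direction = a·(-1.0000) + b·(-0.0000) = −0.30329.
Apparent dip = arctan|0.30329| = 16.9° (true dip is 18.0°, so apparent ≤ true as expected).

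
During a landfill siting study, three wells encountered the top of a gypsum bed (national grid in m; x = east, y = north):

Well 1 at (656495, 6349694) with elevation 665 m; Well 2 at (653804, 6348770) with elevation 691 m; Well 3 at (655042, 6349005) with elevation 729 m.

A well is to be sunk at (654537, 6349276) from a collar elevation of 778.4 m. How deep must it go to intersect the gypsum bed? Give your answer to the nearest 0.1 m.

Let the plane be z = a·x + b·y + c.
Well 2−Well 1: −2691a − 924b = 26;  Well 3−Well 1: −1453a − 689b = 64.
Solving gives a = 0.080586167, b = −0.262832656.
Then c = 665 − a·656495 − b·6349694 = 1616667.52.
At (654537, 6349276): z_contact = 52746.63 − 1668797.07 + 1616667.52 = 617.08 m.
Depth below ground = 778.4 − 617.08 = 161.3 m.

161.3 m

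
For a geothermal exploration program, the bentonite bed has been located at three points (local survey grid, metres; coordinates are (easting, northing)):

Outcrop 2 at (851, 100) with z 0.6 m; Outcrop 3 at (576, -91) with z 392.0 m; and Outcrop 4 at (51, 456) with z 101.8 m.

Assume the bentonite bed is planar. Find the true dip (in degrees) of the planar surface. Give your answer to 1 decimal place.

Let the plane be z = a·E + b·N + c.
Outcrop 3−Outcrop 2: −275a − 191b = 391.4;  Outcrop 4−Outcrop 2: −800a + 356b = 101.2.
Solving gives a = −0.63290, b = −1.13797.
Gradient magnitude |∇z| = √(a² + b²) = √(0.40056 + 1.29498) = 1.30213.
True dip = arctan(1.30213) = 52.5°, dipping toward NNE (azimuth ≈ 029°).

52.5°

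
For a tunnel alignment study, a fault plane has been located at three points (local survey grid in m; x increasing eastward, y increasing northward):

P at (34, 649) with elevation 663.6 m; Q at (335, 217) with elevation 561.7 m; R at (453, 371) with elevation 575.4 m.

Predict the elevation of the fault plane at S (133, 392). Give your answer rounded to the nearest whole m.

Two edge vectors: P→Q = (301, -432, -101.9), P→R = (419, -278, -88.2).
Normal n = (P→Q) × (P→R) = (9774.2, -16147.9, 97330).
So ∂z/∂x = −n_x/n_z = −0.10042 and ∂z/∂y = −n_y/n_z = 0.16591.
Intercept c from P: 663.6 + 3.41 − 107.67 = 559.34.
At (133, 392): z = −13.4 + 65.0 + 559.34 = 611.0 m.

611 m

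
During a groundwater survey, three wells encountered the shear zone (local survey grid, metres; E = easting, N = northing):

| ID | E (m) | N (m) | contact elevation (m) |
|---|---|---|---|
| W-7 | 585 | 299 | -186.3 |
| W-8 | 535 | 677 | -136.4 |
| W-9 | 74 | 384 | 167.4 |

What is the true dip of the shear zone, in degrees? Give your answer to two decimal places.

34.47°

Let the plane be z = a·E + b·N + c.
W-8−W-7: −50a + 378b = 49.9;  W-9−W-7: −511a + 85b = 353.7.
Solving gives a = −0.68529, b = 0.04136.
Gradient magnitude |∇z| = √(a² + b²) = √(0.46962 + 0.00171) = 0.68654.
True dip = arctan(0.68654) = 34.47°, dipping toward E (azimuth ≈ 093°).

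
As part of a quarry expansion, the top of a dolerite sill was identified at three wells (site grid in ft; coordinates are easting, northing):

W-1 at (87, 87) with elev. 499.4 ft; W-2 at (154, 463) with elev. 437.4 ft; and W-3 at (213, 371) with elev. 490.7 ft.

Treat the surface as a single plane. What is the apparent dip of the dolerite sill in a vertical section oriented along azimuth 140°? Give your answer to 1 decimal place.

Two edge vectors: W-1→W-2 = (67, 376, -62), W-1→W-3 = (126, 284, -8.7).
Normal n = (W-1→W-2) × (W-1→W-3) = (14336.8, -7229.1, -28348).
So ∂z/∂easting = −n_x/n_z = 0.50574 and ∂z/∂northing = −n_y/n_z = −0.25501.
Unit vector along 140° is (sin 140°, cos 140°) = (0.6428, -0.7660).
Slope in that direction = a·(0.6428) + b·(-0.7660) = 0.52044.
Apparent dip = arctan|0.52044| = 27.5° (true dip is 29.5°, so apparent ≤ true as expected).

27.5°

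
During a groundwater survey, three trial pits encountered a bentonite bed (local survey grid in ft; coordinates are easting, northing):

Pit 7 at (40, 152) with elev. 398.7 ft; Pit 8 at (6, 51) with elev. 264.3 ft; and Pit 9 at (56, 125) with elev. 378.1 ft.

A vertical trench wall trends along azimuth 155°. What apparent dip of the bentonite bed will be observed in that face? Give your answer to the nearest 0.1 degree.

37.3°

Let the plane be z = a·easting + b·northing + c.
Pit 8−Pit 7: −34a − 101b = −134.4;  Pit 9−Pit 7: 16a − 27b = −20.6.
Solving gives a = 0.61097, b = 1.12502.
Unit vector along 155° is (sin 155°, cos 155°) = (0.4226, -0.9063).
Slope in that direction = a·(0.4226) + b·(-0.9063) = −0.76141.
Apparent dip = arctan|0.76141| = 37.3° (true dip is 52.0°, so apparent ≤ true as expected).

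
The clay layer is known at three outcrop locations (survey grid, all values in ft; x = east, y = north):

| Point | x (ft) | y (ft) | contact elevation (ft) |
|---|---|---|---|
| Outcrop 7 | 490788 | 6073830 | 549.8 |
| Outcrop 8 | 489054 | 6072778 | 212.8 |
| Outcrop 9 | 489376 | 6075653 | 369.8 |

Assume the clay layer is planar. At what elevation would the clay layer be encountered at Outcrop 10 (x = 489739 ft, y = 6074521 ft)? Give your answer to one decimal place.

392.7 ft

Let the plane be z = a·x + b·y + c.
Outcrop 8−Outcrop 7: −1734a − 1052b = −337;  Outcrop 9−Outcrop 7: −1412a + 1823b = −180.
Solving gives a = 0.172971045, b = 0.035235939.
Then c = 549.8 − a·490788 − b·6073830 = −298359.41.
At (489739, 6074521): z = 84710.7 + 214041.4 − 298359.41 = 392.7 ft.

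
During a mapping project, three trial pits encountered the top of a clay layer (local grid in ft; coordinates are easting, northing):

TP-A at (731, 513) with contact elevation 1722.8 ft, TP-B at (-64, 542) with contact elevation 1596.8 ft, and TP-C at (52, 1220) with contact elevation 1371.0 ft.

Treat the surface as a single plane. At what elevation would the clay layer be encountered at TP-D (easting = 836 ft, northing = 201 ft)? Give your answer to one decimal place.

1849.7 ft

Let the plane be z = a·easting + b·northing + c.
TP-B−TP-A: −795a + 29b = −126;  TP-C−TP-A: −679a + 707b = −351.8.
Solving gives a = 0.145434, b = −0.357921.
Then c = 1722.8 − a·731 − b·513 = 1800.10.
At (836, 201): z = 121.6 − 71.9 + 1800.10 = 1849.7 ft.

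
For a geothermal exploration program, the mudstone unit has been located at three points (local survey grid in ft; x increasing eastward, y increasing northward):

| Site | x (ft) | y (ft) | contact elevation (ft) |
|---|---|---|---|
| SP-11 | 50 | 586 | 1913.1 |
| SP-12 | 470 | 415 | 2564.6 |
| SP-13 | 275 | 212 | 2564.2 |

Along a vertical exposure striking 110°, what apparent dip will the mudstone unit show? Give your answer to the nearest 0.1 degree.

54.7°

Two edge vectors: SP-11→SP-12 = (420, -171, 651.5), SP-11→SP-13 = (225, -374, 651.1).
Normal n = (SP-11→SP-12) × (SP-11→SP-13) = (132322.9, -126874.5, -118605).
So ∂z/∂x = −n_x/n_z = 1.11566 and ∂z/∂y = −n_y/n_z = −1.06972.
Unit vector along 110° is (sin 110°, cos 110°) = (0.9397, -0.3420).
Slope in that direction = a·(0.9397) + b·(-0.3420) = 1.41424.
Apparent dip = arctan|1.41424| = 54.7° (true dip is 57.1°, so apparent ≤ true as expected).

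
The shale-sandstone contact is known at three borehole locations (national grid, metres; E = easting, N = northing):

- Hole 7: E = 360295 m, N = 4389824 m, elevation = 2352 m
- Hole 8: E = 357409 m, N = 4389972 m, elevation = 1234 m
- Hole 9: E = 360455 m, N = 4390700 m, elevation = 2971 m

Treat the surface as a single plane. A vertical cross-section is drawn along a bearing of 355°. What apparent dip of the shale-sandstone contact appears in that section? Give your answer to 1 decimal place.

Let the plane be z = a·E + b·N + c.
Hole 8−Hole 7: −2886a + 148b = −1118;  Hole 9−Hole 7: 160a + 876b = 619.
Solving gives a = 0.41969, b = 0.62996.
Unit vector along 355° is (sin 355°, cos 355°) = (-0.0872, 0.9962).
Slope in that direction = a·(-0.0872) + b·(0.9962) = 0.59099.
Apparent dip = arctan|0.59099| = 30.6° (true dip is 37.1°, so apparent ≤ true as expected).

30.6°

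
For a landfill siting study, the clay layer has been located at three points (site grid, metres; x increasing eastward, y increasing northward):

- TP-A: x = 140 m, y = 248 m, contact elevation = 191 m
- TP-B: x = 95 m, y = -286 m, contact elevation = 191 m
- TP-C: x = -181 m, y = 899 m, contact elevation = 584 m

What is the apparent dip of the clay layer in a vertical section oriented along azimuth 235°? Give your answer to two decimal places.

38.87°

Two edge vectors: TP-A→TP-B = (-45, -534, 0), TP-A→TP-C = (-321, 651, 393).
Normal n = (TP-A→TP-B) × (TP-A→TP-C) = (-209862, 17685, -200709).
So ∂z/∂x = −n_x/n_z = −1.04560 and ∂z/∂y = −n_y/n_z = 0.08811.
Unit vector along 235° is (sin 235°, cos 235°) = (-0.8192, -0.5736).
Slope in that direction = a·(-0.8192) + b·(-0.5736) = 0.80597.
Apparent dip = arctan|0.80597| = 38.87° (true dip is 46.4°, so apparent ≤ true as expected).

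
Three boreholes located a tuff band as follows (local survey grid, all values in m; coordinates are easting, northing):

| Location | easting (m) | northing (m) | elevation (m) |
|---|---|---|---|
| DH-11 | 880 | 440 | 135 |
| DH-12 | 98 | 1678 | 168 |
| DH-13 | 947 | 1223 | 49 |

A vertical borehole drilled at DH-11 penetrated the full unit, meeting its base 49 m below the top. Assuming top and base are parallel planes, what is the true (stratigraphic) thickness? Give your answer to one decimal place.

Two edge vectors: DH-11→DH-12 = (-782, 1238, 33), DH-11→DH-13 = (67, 783, -86).
Normal n = (DH-11→DH-12) × (DH-11→DH-13) = (-132307, -65041, -695252).
So ∂z/∂easting = −n_x/n_z = −0.19030 and ∂z/∂northing = −n_y/n_z = −0.09355.
|∇z| = √(a²+b²) = 0.21205, so dip δ = arctan(0.21205) = 11.97°.
True thickness = vertical thickness × cos δ = 49 × cos 11.97° = 47.9 m.

47.9 m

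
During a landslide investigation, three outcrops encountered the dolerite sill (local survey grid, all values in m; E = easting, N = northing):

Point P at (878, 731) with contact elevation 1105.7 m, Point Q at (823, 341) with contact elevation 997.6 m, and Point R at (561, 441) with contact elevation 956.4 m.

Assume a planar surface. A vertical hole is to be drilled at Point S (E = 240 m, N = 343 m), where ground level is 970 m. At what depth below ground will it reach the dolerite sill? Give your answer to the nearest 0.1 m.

117.4 m

Two edge vectors: Point P→Point Q = (-55, -390, -108.1), Point P→Point R = (-317, -290, -149.3).
Normal n = (Point P→Point Q) × (Point P→Point R) = (26878, 26056.2, -107680).
So ∂z/∂E = −n_x/n_z = 0.24961 and ∂z/∂N = −n_y/n_z = 0.24198.
Intercept c from Point P: 1105.7 − 219.16 − 176.89 = 709.66.
At (240, 343): z_contact = 59.91 + 83.00 + 709.66 = 852.56 m.
Depth below ground = 970 − 852.56 = 117.4 m.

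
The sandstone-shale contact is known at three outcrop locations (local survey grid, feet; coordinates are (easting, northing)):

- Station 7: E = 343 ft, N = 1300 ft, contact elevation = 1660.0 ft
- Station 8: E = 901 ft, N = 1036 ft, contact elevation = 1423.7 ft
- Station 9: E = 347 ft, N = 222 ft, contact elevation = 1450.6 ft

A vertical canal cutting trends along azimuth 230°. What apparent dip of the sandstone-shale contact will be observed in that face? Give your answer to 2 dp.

7.43°

Let the plane be z = a·E + b·N + c.
Station 8−Station 7: 558a − 264b = −236.3;  Station 9−Station 7: 4a − 1078b = −209.4.
Solving gives a = −0.33216, b = 0.19302.
Unit vector along 230° is (sin 230°, cos 230°) = (-0.7660, -0.6428).
Slope in that direction = a·(-0.7660) + b·(-0.6428) = 0.13038.
Apparent dip = arctan|0.13038| = 7.43° (true dip is 21.0°, so apparent ≤ true as expected).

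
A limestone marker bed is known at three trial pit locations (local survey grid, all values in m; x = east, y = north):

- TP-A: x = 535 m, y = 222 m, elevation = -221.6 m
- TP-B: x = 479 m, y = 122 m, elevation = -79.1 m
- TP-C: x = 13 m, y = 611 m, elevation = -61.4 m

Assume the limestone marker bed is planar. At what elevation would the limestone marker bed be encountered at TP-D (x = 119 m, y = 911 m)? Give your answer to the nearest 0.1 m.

-429.0 m

Let the plane be z = a·x + b·y + c.
TP-B−TP-A: −56a − 100b = 142.5;  TP-C−TP-A: −522a + 389b = 160.2.
Solving gives a = −0.96578, b = −0.88416.
Then c = -221.6 − a·535 − b·222 = 491.38.
At (119, 911): z = −114.9 − 805.5 + 491.38 = -429.0 m.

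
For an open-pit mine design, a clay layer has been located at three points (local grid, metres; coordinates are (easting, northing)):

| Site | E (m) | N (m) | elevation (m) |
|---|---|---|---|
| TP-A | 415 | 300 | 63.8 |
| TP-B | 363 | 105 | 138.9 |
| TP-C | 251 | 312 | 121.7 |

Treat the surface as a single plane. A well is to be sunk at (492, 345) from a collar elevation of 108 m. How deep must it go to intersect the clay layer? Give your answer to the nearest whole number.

86 m

Let the plane be z = a·E + b·N + c.
TP-B−TP-A: −52a − 195b = 75.1;  TP-C−TP-A: −164a + 12b = 57.9.
Solving gives a = −0.37393, b = −0.28541.
Then c = 63.8 − a·415 − b·300 = 304.61.
At (492, 345): z_contact = −184.0 − 98.5 + 304.61 = 22.2 m.
Depth below ground = 108 − 22.2 = 86 m.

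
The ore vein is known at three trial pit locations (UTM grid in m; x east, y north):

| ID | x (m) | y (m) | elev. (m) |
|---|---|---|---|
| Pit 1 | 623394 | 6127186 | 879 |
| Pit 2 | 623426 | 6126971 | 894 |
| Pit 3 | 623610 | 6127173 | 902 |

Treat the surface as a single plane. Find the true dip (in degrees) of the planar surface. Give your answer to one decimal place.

Let the plane be z = a·x + b·y + c.
Pit 2−Pit 1: 32a − 215b = 15;  Pit 3−Pit 1: 216a − 13b = 23.
Solving gives a = 0.10321, b = −0.05441.
Gradient magnitude |∇z| = √(a² + b²) = √(0.01065 + 0.00296) = 0.11667.
True dip = arctan(0.11667) = 6.7°, dipping toward WNW (azimuth ≈ 298°).

6.7°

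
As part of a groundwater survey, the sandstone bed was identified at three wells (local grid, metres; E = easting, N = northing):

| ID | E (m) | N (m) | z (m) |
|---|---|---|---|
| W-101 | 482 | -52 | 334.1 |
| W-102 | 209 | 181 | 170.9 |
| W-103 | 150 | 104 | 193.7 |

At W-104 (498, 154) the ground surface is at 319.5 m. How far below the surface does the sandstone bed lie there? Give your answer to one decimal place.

Let the plane be z = a·E + b·N + c.
W-102−W-101: −273a + 233b = −163.2;  W-103−W-101: −332a + 156b = −140.4.
Solving gives a = 0.20864, b = −0.45597.
Then c = 334.1 − a·482 − b·-52 = 209.82.
At (498, 154): z_contact = 103.90 − 70.22 + 209.82 = 243.51 m.
Depth below ground = 319.5 − 243.51 = 76.0 m.

76.0 m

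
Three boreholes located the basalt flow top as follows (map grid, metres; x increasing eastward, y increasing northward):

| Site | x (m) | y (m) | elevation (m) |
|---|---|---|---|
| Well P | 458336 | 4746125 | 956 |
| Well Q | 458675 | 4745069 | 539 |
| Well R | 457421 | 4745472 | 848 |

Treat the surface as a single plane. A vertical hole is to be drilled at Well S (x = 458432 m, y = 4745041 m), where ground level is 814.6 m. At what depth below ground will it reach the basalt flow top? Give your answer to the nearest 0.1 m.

Two edge vectors: Well P→Well Q = (339, -1056, -417), Well P→Well R = (-915, -653, -108).
Normal n = (Well P→Well Q) × (Well P→Well R) = (-158253, 418167, -1187607).
So ∂z/∂x = −n_x/n_z = −0.133253677 and ∂z/∂y = −n_y/n_z = 0.352108905.
Intercept c from Well P: 956 + 61074.96 − 1671152.88 = −1609121.92.
At (458432, 4745041): z_contact = −61087.75 + 1670771.19 − 1609121.92 = 561.52 m.
Depth below ground = 814.6 − 561.52 = 253.1 m.

253.1 m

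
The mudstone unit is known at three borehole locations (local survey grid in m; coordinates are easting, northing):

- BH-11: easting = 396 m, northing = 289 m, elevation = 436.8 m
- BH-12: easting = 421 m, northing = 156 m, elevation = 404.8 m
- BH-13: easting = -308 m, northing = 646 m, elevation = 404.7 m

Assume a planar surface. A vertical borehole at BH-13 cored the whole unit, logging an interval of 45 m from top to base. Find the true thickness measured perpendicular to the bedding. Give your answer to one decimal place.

Two edge vectors: BH-11→BH-12 = (25, -133, -32), BH-11→BH-13 = (-704, 357, -32.1).
Normal n = (BH-11→BH-12) × (BH-11→BH-13) = (15693.3, 23330.5, -84707).
So ∂z/∂easting = −n_x/n_z = 0.18527 and ∂z/∂northing = −n_y/n_z = 0.27543.
|∇z| = √(a²+b²) = 0.33194, so dip δ = arctan(0.33194) = 18.36°.
True thickness = vertical thickness × cos δ = 45 × cos 18.36° = 42.7 m.

42.7 m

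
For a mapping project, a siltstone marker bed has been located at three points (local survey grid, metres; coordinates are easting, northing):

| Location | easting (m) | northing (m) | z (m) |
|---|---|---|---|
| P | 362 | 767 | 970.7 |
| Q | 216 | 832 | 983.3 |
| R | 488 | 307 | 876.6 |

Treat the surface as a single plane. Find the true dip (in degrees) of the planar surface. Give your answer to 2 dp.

Two edge vectors: P→Q = (-146, 65, 12.6), P→R = (126, -460, -94.1).
Normal n = (P→Q) × (P→R) = (-320.5, -12151, 58970).
So ∂z/∂easting = −n_x/n_z = 0.00543 and ∂z/∂northing = −n_y/n_z = 0.20605.
Gradient magnitude |∇z| = √(a² + b²) = √(0.00003 + 0.04246) = 0.20613.
True dip = arctan(0.20613) = 11.65°, dipping toward S (azimuth ≈ 182°).

11.65°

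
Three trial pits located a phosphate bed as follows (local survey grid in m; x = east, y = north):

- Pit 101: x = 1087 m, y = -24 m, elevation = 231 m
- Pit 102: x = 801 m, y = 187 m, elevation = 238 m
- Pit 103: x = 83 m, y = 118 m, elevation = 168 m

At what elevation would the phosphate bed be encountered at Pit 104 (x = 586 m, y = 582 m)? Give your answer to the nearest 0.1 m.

277.8 m

Let the plane be z = a·x + b·y + c.
Pit 102−Pit 101: −286a + 211b = 7;  Pit 103−Pit 101: −1004a + 142b = −63.
Solving gives a = 0.083437, b = 0.146269.
Then c = 231 − a·1087 − b·-24 = 143.81.
At (586, 582): z = 48.9 + 85.1 + 143.81 = 277.8 m.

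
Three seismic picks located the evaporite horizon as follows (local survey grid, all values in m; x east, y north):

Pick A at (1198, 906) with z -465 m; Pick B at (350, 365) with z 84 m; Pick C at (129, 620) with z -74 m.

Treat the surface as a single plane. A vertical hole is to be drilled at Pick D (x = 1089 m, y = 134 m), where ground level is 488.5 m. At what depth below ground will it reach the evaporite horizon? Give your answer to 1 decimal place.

348.8 m

Two edge vectors: Pick A→Pick B = (-848, -541, 549), Pick A→Pick C = (-1069, -286, 391).
Normal n = (Pick A→Pick B) × (Pick A→Pick C) = (-54517, -255313, -335801).
So ∂z/∂x = −n_x/n_z = −0.162349 and ∂z/∂y = −n_y/n_z = −0.760310.
Intercept c from Pick A: -465 + 194.49 + 688.84 = 418.34.
At (1089, 134): z_contact = −176.80 − 101.88 + 418.34 = 139.66 m.
Depth below ground = 488.5 − 139.66 = 348.8 m.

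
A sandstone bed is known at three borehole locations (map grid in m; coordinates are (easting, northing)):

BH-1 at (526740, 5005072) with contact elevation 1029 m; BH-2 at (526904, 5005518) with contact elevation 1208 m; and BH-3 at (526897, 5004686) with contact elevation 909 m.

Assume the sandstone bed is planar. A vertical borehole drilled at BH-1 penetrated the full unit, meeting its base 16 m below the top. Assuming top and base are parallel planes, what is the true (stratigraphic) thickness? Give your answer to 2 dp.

14.97 m

Two edge vectors: BH-1→BH-2 = (164, 446, 179), BH-1→BH-3 = (157, -386, -120).
Normal n = (BH-1→BH-2) × (BH-1→BH-3) = (15574, 47783, -133326).
So ∂z/∂E = −n_x/n_z = 0.11681 and ∂z/∂N = −n_y/n_z = 0.35839.
|∇z| = √(a²+b²) = 0.37695, so dip δ = arctan(0.37695) = 20.65°.
True thickness = vertical thickness × cos δ = 16 × cos 20.65° = 14.97 m.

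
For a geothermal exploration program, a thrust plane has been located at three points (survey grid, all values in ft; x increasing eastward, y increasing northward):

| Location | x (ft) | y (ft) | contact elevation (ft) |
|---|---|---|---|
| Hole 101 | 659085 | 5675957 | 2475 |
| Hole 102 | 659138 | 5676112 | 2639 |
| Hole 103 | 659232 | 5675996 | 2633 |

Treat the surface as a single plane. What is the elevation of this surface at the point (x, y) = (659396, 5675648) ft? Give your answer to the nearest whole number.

Two edge vectors: Hole 101→Hole 102 = (53, 155, 164), Hole 101→Hole 103 = (147, 39, 158).
Normal n = (Hole 101→Hole 102) × (Hole 101→Hole 103) = (18094, 15734, -20718).
So ∂z/∂x = −n_x/n_z = 0.87334685 and ∂z/∂y = −n_y/n_z = 0.75943624.
Intercept c from Hole 101: 2475 − 575609.81 − 4310527.44 = −4883662.24.
At (659396, 5675648): z = 575881.4 + 4310292.8 − 4883662.24 = 2511.9 ft.

2512 ft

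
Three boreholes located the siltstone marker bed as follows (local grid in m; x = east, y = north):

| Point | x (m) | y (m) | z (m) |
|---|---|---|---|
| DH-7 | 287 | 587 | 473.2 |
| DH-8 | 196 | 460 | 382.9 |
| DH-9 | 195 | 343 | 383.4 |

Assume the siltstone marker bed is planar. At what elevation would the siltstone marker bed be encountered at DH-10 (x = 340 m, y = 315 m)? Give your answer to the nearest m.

530 m

Two edge vectors: DH-7→DH-8 = (-91, -127, -90.3), DH-7→DH-9 = (-92, -244, -89.8).
Normal n = (DH-7→DH-8) × (DH-7→DH-9) = (-10628.6, 135.8, 10520).
So ∂z/∂x = −n_x/n_z = 1.01032 and ∂z/∂y = −n_y/n_z = −0.01291.
Intercept c from DH-7: 473.2 − 289.96 + 7.58 = 190.81.
At (340, 315): z = 343.5 − 4.1 + 190.81 = 530.3 m.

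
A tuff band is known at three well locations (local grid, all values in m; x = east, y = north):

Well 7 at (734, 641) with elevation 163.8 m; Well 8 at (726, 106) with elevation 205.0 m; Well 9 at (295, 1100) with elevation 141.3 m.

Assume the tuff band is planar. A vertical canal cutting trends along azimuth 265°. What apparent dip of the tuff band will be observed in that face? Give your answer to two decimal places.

Let the plane be z = a·x + b·y + c.
Well 8−Well 7: −8a − 535b = 41.2;  Well 9−Well 7: −439a + 459b = −22.5.
Solving gives a = −0.02881, b = −0.07658.
Unit vector along 265° is (sin 265°, cos 265°) = (-0.9962, -0.0872).
Slope in that direction = a·(-0.9962) + b·(-0.0872) = 0.03538.
Apparent dip = arctan|0.03538| = 2.03° (true dip is 4.7°, so apparent ≤ true as expected).

2.03°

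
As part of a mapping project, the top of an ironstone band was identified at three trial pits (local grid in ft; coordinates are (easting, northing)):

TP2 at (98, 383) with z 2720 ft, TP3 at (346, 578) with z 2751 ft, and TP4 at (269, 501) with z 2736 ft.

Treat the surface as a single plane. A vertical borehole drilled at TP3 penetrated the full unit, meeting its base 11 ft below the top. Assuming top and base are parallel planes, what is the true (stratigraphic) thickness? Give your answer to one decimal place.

Two edge vectors: TP2→TP3 = (248, 195, 31), TP2→TP4 = (171, 118, 16).
Normal n = (TP2→TP3) × (TP2→TP4) = (-538, 1333, -4081).
So ∂z/∂E = −n_x/n_z = −0.13183 and ∂z/∂N = −n_y/n_z = 0.32664.
|∇z| = √(a²+b²) = 0.35224, so dip δ = arctan(0.35224) = 19.40°.
True thickness = vertical thickness × cos δ = 11 × cos 19.40° = 10.4 ft.

10.4 ft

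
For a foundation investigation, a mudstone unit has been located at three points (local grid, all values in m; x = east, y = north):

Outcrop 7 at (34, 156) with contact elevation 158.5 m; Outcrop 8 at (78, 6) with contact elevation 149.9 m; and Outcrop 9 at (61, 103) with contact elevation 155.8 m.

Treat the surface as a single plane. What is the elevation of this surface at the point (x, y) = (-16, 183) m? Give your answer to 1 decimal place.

Two edge vectors: Outcrop 7→Outcrop 8 = (44, -150, -8.6), Outcrop 7→Outcrop 9 = (27, -53, -2.7).
Normal n = (Outcrop 7→Outcrop 8) × (Outcrop 7→Outcrop 9) = (-50.8, -113.4, 1718).
So ∂z/∂x = −n_x/n_z = 0.02957 and ∂z/∂y = −n_y/n_z = 0.06601.
Intercept c from Outcrop 7: 158.5 − 1.01 − 10.30 = 147.20.
At (-16, 183): z = −0.5 + 12.1 + 147.20 = 158.8 m.

158.8 m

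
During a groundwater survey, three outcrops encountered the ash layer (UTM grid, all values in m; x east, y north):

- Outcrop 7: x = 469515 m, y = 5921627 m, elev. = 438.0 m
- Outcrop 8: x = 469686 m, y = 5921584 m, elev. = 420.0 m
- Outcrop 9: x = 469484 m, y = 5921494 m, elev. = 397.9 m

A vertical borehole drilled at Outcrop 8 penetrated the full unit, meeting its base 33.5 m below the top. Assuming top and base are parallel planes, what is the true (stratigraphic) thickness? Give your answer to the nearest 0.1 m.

Two edge vectors: Outcrop 7→Outcrop 8 = (171, -43, -18), Outcrop 7→Outcrop 9 = (-31, -133, -40.1).
Normal n = (Outcrop 7→Outcrop 8) × (Outcrop 7→Outcrop 9) = (-669.7, 7415.1, -24076).
So ∂z/∂x = −n_x/n_z = −0.02782 and ∂z/∂y = −n_y/n_z = 0.30799.
|∇z| = √(a²+b²) = 0.30924, so dip δ = arctan(0.30924) = 17.18°.
True thickness = vertical thickness × cos δ = 33.5 × cos 17.18° = 32.0 m.

32.0 m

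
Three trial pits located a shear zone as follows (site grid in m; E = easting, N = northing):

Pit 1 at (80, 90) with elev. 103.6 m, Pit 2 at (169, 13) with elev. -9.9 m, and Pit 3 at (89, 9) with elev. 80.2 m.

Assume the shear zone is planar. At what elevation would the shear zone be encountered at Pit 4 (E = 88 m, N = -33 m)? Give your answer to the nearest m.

74 m

Let the plane be z = a·E + b·N + c.
Pit 2−Pit 1: 89a − 77b = −113.5;  Pit 3−Pit 1: 9a − 81b = −23.4.
Solving gives a = −1.13439, b = 0.16285.
Then c = 103.6 − a·80 − b·90 = 179.70.
At (88, -33): z = −99.8 − 5.4 + 179.70 = 74.5 m.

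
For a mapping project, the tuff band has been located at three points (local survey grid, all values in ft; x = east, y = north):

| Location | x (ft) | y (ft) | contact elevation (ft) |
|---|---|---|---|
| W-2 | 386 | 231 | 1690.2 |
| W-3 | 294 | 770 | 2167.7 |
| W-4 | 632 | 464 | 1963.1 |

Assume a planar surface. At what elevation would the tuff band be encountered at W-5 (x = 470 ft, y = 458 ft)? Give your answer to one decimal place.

Let the plane be z = a·x + b·y + c.
W-3−W-2: −92a + 539b = 477.5;  W-4−W-2: 246a + 233b = 272.9.
Solving gives a = 0.23265, b = 0.92561.
Then c = 1690.2 − a·386 − b·231 = 1386.58.
At (470, 458): z = 109.3 + 423.9 + 1386.58 = 1919.9 ft.

1919.9 ft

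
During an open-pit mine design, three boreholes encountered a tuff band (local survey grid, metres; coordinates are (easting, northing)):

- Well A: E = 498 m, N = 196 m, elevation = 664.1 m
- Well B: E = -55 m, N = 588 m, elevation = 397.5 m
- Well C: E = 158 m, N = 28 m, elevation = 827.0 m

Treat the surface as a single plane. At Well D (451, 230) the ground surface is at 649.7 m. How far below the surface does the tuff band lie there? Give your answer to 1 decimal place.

8.8 m

Let the plane be z = a·E + b·N + c.
Well B−Well A: −553a + 392b = −266.6;  Well C−Well A: −340a − 168b = 162.9.
Solving gives a = −0.08430, b = −0.79903.
Then c = 664.1 − a·498 − b·196 = 862.69.
At (451, 230): z_contact = −38.02 − 183.78 + 862.69 = 640.90 m.
Depth below ground = 649.7 − 640.90 = 8.8 m.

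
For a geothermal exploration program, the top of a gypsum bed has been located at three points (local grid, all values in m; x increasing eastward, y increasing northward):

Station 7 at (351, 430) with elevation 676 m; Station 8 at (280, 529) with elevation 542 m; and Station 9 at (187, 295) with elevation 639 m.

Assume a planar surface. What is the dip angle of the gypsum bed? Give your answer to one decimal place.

48.4°

Two edge vectors: Station 7→Station 8 = (-71, 99, -134), Station 7→Station 9 = (-164, -135, -37).
Normal n = (Station 7→Station 8) × (Station 7→Station 9) = (-21753, 19349, 25821).
So ∂z/∂x = −n_x/n_z = 0.84245 and ∂z/∂y = −n_y/n_z = −0.74935.
Gradient magnitude |∇z| = √(a² + b²) = √(0.70973 + 0.56153) = 1.12750.
True dip = arctan(1.12750) = 48.4°, dipping toward NW (azimuth ≈ 312°).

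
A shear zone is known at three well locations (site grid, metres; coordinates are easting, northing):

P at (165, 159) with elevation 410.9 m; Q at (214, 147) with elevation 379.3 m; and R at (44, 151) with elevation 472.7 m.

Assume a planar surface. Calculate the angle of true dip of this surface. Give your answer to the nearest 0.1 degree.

Let the plane be z = a·easting + b·northing + c.
Q−P: 49a − 12b = −31.6;  R−P: −121a − 8b = 61.8.
Solving gives a = −0.53926, b = 0.43134.
Gradient magnitude |∇z| = √(a² + b²) = √(0.29080 + 0.18606) = 0.69055.
True dip = arctan(0.69055) = 34.6°, dipping toward SE (azimuth ≈ 129°).

34.6°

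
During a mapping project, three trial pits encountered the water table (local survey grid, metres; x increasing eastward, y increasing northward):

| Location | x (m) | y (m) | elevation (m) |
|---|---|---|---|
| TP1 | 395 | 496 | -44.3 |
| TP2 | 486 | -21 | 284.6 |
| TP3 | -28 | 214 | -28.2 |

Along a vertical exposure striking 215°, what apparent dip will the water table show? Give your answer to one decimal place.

15.3°

Two edge vectors: TP1→TP2 = (91, -517, 328.9), TP1→TP3 = (-423, -282, 16.1).
Normal n = (TP1→TP2) × (TP1→TP3) = (84426.1, -140589.8, -244353).
So ∂z/∂x = −n_x/n_z = 0.34551 and ∂z/∂y = −n_y/n_z = −0.57536.
Unit vector along 215° is (sin 215°, cos 215°) = (-0.5736, -0.8192).
Slope in that direction = a·(-0.5736) + b·(-0.8192) = 0.27313.
Apparent dip = arctan|0.27313| = 15.3° (true dip is 33.9°, so apparent ≤ true as expected).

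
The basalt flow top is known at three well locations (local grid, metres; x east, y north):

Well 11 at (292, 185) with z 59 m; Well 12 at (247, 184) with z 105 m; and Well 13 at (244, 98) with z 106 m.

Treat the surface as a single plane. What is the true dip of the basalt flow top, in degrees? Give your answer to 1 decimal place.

45.7°

Let the plane be z = a·x + b·y + c.
Well 12−Well 11: −45a − 1b = 46;  Well 13−Well 11: −48a − 87b = 47.
Solving gives a = −1.02276, b = 0.02405.
Gradient magnitude |∇z| = √(a² + b²) = √(1.04603 + 0.00058) = 1.02304.
True dip = arctan(1.02304) = 45.7°, dipping toward E (azimuth ≈ 091°).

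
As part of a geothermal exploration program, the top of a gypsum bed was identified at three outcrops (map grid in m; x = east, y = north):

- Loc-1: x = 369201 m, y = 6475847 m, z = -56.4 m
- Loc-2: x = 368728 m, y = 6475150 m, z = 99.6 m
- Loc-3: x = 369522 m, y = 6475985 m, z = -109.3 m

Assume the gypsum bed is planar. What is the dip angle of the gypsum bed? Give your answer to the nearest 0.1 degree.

10.5°

Two edge vectors: Loc-1→Loc-2 = (-473, -697, 156), Loc-1→Loc-3 = (321, 138, -52.9).
Normal n = (Loc-1→Loc-2) × (Loc-1→Loc-3) = (15343.3, 25054.3, 158463).
So ∂z/∂x = −n_x/n_z = −0.09683 and ∂z/∂y = −n_y/n_z = −0.15811.
Gradient magnitude |∇z| = √(a² + b²) = √(0.00938 + 0.02500) = 0.18540.
True dip = arctan(0.18540) = 10.5°, dipping toward NNE (azimuth ≈ 031°).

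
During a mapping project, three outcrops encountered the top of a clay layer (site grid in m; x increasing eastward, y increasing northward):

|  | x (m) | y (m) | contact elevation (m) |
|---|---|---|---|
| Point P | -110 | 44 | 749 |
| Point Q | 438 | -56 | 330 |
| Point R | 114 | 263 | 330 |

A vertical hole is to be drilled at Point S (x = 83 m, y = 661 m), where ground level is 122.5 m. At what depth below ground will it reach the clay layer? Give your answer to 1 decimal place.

142.8 m

Two edge vectors: Point P→Point Q = (548, -100, -419), Point P→Point R = (224, 219, -419).
Normal n = (Point P→Point Q) × (Point P→Point R) = (133661, 135756, 142412).
So ∂z/∂x = −n_x/n_z = −0.93855 and ∂z/∂y = −n_y/n_z = −0.95326.
Intercept c from Point P: 749 − 103.24 + 41.94 = 687.70.
At (83, 661): z_contact = −77.90 − 630.11 + 687.70 = -20.30 m.
Depth below ground = 122.5 − (-20.30) = 142.8 m.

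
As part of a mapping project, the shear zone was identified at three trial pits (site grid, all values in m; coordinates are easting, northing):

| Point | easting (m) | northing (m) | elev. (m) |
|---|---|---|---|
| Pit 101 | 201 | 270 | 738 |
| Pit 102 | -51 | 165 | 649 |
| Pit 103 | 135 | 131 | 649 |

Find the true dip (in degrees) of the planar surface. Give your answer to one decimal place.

30.9°

Two edge vectors: Pit 101→Pit 102 = (-252, -105, -89), Pit 101→Pit 103 = (-66, -139, -89).
Normal n = (Pit 101→Pit 102) × (Pit 101→Pit 103) = (-3026, -16554, 28098).
So ∂z/∂easting = −n_x/n_z = 0.10769 and ∂z/∂northing = −n_y/n_z = 0.58915.
Gradient magnitude |∇z| = √(a² + b²) = √(0.01160 + 0.34710) = 0.59891.
True dip = arctan(0.59891) = 30.9°, dipping toward S (azimuth ≈ 190°).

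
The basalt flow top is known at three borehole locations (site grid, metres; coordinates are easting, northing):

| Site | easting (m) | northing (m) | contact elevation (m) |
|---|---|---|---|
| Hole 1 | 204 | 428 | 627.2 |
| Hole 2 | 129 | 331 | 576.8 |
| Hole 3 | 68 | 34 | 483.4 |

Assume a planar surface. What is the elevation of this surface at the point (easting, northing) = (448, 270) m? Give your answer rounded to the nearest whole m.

Two edge vectors: Hole 1→Hole 2 = (-75, -97, -50.4), Hole 1→Hole 3 = (-136, -394, -143.8).
Normal n = (Hole 1→Hole 2) × (Hole 1→Hole 3) = (-5909, -3930.6, 16358).
So ∂z/∂easting = −n_x/n_z = 0.36123 and ∂z/∂northing = −n_y/n_z = 0.24029.
Intercept c from Hole 1: 627.2 − 73.69 − 102.84 = 450.67.
At (448, 270): z = 161.8 + 64.9 + 450.67 = 677.4 m.

677 m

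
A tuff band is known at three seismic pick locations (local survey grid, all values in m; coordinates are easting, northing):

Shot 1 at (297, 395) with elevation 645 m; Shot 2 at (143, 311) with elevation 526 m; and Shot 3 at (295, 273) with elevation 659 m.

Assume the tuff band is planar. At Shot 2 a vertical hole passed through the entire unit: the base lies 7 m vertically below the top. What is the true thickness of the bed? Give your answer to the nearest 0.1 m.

5.3 m

Two edge vectors: Shot 1→Shot 2 = (-154, -84, -119), Shot 1→Shot 3 = (-2, -122, 14).
Normal n = (Shot 1→Shot 2) × (Shot 1→Shot 3) = (-15694, 2394, 18620).
So ∂z/∂easting = −n_x/n_z = 0.84286 and ∂z/∂northing = −n_y/n_z = −0.12857.
|∇z| = √(a²+b²) = 0.85261, so dip δ = arctan(0.85261) = 40.45°.
True thickness = vertical thickness × cos δ = 7 × cos 40.45° = 5.3 m.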